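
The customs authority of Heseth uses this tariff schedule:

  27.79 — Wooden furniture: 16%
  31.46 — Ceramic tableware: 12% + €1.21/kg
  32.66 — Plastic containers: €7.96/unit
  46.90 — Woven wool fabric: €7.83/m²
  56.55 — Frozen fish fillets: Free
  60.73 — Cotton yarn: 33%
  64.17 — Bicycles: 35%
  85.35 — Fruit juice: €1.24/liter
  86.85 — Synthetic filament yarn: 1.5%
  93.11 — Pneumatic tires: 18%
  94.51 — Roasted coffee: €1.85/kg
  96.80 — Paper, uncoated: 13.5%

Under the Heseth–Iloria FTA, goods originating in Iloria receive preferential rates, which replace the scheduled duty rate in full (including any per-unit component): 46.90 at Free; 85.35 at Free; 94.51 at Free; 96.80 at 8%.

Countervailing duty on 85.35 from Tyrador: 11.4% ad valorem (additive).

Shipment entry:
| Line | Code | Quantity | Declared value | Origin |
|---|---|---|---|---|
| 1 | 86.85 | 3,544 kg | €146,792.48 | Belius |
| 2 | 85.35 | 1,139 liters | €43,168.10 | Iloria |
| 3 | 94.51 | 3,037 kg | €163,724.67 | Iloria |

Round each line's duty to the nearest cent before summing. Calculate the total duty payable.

€2,201.89

Line 1 (86.85, Belius, 3,544 kg, €146,792.48):
Base rate for 86.85 is 1.5%.
Duty = €146,792.48 × 1.5% = €2,201.89.
Line 2 (85.35, Iloria, 1,139 liters, €43,168.10):
Base rate for 85.35 is €1.24/liter.
Origin Iloria qualifies under the Heseth–Iloria agreement and 85.35 is covered: preferential rate Free applies instead.
The additional-duty order on 85.35 targets Tyrador, not Iloria; it does not apply.
Duty = €43,168.10 × 0% = €0.00.
Line 3 (94.51, Iloria, 3,037 kg, €163,724.67):
Base rate for 94.51 is €1.85/kg.
Origin Iloria qualifies under the Heseth–Iloria agreement and 94.51 is covered: preferential rate Free applies instead.
Duty = €163,724.67 × 0% = €0.00.
Total = €2,201.89 + €0.00 + €0.00 = €2,201.89.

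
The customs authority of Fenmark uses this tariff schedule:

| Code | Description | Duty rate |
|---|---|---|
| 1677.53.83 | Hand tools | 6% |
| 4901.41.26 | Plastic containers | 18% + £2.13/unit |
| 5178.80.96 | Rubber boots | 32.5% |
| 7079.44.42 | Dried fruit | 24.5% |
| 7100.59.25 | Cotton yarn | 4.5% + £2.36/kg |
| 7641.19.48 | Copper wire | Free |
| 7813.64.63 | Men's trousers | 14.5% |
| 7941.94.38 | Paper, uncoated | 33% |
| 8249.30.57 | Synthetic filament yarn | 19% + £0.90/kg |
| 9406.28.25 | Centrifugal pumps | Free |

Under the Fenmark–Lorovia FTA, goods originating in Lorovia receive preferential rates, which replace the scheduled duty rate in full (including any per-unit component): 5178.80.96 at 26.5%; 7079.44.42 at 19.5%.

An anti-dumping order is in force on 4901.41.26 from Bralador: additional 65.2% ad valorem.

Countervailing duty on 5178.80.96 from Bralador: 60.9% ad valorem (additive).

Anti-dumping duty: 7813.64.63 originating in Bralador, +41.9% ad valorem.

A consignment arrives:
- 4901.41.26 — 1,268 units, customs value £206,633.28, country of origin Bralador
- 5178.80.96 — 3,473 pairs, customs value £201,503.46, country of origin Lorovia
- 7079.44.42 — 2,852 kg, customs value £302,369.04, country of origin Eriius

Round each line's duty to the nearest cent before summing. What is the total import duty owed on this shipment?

Line 1 (4901.41.26, Bralador, 1,268 units, £206,633.28):
Base rate for 4901.41.26 is 18% + £2.13/unit.
Additional duty on 4901.41.26 from Bralador: +65.2%. Applied ad valorem rate: 18% + 65.2% = 83.2%.
Duty = £206,633.28 × 83.2% + 1,268 × £2.13 = £174,619.73.
Line 2 (5178.80.96, Lorovia, 3,473 pairs, £201,503.46):
Base rate for 5178.80.96 is 32.5%.
Origin Lorovia qualifies under the Fenmark–Lorovia agreement and 5178.80.96 is covered: preferential rate 26.5% applies instead.
The additional-duty order on 5178.80.96 targets Bralador, not Lorovia; it does not apply.
Duty = £201,503.46 × 26.5% = £53,398.42.
Line 3 (7079.44.42, Eriius, 2,852 kg, £302,369.04):
Base rate for 7079.44.42 is 24.5%.
7079.44.42 has an FTA preferential rate, but origin Eriius is not Lorovia; base rate stands.
Duty = £302,369.04 × 24.5% = £74,080.41.
Total = £174,619.73 + £53,398.42 + £74,080.41 = £302,098.56.

£302,098.56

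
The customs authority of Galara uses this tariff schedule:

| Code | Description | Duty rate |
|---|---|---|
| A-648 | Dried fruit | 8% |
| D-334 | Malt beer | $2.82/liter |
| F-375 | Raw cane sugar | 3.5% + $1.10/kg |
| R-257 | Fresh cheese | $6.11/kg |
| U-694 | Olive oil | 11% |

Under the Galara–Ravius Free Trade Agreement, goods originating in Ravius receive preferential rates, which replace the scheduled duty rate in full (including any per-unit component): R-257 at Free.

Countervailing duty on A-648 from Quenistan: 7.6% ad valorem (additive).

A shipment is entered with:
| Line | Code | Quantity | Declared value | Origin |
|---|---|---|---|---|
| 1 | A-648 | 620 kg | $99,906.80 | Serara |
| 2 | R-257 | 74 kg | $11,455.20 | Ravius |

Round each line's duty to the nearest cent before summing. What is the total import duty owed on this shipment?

Line 1 (A-648, Serara, 620 kg, $99,906.80):
Base rate for A-648 is 8%.
The additional-duty order on A-648 targets Quenistan, not Serara; it does not apply.
Duty = $99,906.80 × 8% = $7,992.54.
Line 2 (R-257, Ravius, 74 kg, $11,455.20):
Base rate for R-257 is $6.11/kg.
Origin Ravius qualifies under the Galara–Ravius agreement and R-257 is covered: preferential rate Free applies instead.
Duty = $11,455.20 × 0% = $0.00.
Total = $7,992.54 + $0.00 = $7,992.54.

$7,992.54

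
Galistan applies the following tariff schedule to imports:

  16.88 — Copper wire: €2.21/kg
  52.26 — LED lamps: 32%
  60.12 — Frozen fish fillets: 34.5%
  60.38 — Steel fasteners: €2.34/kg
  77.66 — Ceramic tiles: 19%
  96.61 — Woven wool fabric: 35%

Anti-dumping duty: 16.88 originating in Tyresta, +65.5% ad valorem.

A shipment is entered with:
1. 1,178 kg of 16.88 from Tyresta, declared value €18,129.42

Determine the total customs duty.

€14,478.15

Line 1 (16.88, Tyresta, 1,178 kg, €18,129.42):
Base rate for 16.88 is €2.21/kg.
Additional duty on 16.88 from Tyresta: +65.5% ad valorem. Applied ad valorem rate = 65.5%.
Duty = €18,129.42 × 65.5% + 1,178 × €2.21 = €14,478.15.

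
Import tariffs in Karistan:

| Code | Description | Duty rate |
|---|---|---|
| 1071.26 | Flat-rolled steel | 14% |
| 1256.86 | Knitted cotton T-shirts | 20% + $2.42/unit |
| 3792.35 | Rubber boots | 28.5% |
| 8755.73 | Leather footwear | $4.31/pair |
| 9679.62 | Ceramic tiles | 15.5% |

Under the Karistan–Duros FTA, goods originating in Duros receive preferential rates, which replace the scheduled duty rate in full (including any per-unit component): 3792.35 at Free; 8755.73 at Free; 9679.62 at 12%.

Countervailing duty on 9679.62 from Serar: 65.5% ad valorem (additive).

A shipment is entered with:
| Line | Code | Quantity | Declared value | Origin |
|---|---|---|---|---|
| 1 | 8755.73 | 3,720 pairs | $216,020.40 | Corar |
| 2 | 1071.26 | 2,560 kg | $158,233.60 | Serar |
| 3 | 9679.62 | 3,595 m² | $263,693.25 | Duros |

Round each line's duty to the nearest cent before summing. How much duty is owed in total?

$69,829.09

Line 1 (8755.73, Corar, 3,720 pairs, $216,020.40):
Base rate for 8755.73 is $4.31/pair.
8755.73 has an FTA preferential rate, but origin Corar is not Duros; base rate stands.
Duty = 3,720 × $4.31 = $16,033.20.
Line 2 (1071.26, Serar, 2,560 kg, $158,233.60):
Base rate for 1071.26 is 14%.
Duty = $158,233.60 × 14% = $22,152.70.
Line 3 (9679.62, Duros, 3,595 m², $263,693.25):
Base rate for 9679.62 is 15.5%.
Origin Duros qualifies under the Karistan–Duros agreement and 9679.62 is covered: preferential rate 12% applies instead.
The additional-duty order on 9679.62 targets Serar, not Duros; it does not apply.
Duty = $263,693.25 × 12% = $31,643.19.
Total = $16,033.20 + $22,152.70 + $31,643.19 = $69,829.09.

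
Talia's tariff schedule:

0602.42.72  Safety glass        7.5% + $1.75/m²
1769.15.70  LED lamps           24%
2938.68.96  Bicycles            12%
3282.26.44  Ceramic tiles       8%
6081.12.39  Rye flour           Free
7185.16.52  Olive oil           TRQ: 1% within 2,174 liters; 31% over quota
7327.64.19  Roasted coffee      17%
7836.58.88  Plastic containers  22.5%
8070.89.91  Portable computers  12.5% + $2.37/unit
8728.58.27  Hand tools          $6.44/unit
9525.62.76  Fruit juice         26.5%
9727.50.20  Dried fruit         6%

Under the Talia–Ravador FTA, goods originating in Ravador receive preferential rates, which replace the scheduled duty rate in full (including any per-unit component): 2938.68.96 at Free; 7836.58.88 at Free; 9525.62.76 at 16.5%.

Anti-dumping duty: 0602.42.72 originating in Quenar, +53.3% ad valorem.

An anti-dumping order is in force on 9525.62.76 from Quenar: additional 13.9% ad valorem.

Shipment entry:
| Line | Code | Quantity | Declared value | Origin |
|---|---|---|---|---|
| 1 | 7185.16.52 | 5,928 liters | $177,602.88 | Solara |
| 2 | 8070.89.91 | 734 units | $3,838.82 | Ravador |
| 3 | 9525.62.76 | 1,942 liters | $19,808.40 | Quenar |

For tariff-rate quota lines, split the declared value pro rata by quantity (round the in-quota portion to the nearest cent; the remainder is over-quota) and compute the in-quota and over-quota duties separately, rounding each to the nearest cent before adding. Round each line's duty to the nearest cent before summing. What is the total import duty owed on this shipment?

$45,739.00

Line 1 (7185.16.52, Solara, 5,928 liters, $177,602.88):
Code 7185.16.52 is under a tariff-rate quota (threshold 2,174 liters). In-quota: 2,174 liters at 1%; over-quota: 3,754 liters at 31%.
Pro-rata value split: in-quota = $177,602.88 × 2,174/5,928 = $65,133.04; over-quota = $177,602.88 − $65,133.04 = $112,469.84.
In-quota duty = $65,133.04 × 1% = $651.33. Over-quota duty = $112,469.84 × 31% = $34,865.65.
Line duty = $651.33 + $34,865.65 = $35,516.98.
Line 2 (8070.89.91, Ravador, 734 units, $3,838.82):
Base rate for 8070.89.91 is 12.5% + $2.37/unit.
Origin Ravador is the FTA partner but 8070.89.91 is not on the preference list; base rate stands.
Duty = $3,838.82 × 12.5% + 734 × $2.37 = $2,219.43.
Line 3 (9525.62.76, Quenar, 1,942 liters, $19,808.40):
Base rate for 9525.62.76 is 26.5%.
9525.62.76 has an FTA preferential rate, but origin Quenar is not Ravador; base rate stands.
Additional duty on 9525.62.76 from Quenar: +13.9%. Applied ad valorem rate: 26.5% + 13.9% = 40.4%.
Duty = $19,808.40 × 40.4% = $8,002.59.
Total = $35,516.98 + $2,219.43 + $8,002.59 = $45,739.00.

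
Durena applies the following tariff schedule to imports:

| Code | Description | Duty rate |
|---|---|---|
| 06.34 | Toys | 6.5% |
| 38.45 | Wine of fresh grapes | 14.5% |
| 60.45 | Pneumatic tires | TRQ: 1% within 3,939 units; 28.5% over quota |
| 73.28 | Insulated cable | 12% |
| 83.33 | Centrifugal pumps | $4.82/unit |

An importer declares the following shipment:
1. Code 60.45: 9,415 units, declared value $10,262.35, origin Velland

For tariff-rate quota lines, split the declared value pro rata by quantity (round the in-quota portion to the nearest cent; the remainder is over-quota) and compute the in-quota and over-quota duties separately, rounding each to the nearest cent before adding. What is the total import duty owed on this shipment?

$1,744.06

Line 1 (60.45, Velland, 9,415 units, $10,262.35):
Code 60.45 is under a tariff-rate quota (threshold 3,939 units). In-quota: 3,939 units at 1%; over-quota: 5,476 units at 28.5%.
Pro-rata value split: in-quota = $10,262.35 × 3,939/9,415 = $4,293.51; over-quota = $10,262.35 − $4,293.51 = $5,968.84.
In-quota duty = $4,293.51 × 1% = $42.94. Over-quota duty = $5,968.84 × 28.5% = $1,701.12.
Line duty = $42.94 + $1,701.12 = $1,744.06.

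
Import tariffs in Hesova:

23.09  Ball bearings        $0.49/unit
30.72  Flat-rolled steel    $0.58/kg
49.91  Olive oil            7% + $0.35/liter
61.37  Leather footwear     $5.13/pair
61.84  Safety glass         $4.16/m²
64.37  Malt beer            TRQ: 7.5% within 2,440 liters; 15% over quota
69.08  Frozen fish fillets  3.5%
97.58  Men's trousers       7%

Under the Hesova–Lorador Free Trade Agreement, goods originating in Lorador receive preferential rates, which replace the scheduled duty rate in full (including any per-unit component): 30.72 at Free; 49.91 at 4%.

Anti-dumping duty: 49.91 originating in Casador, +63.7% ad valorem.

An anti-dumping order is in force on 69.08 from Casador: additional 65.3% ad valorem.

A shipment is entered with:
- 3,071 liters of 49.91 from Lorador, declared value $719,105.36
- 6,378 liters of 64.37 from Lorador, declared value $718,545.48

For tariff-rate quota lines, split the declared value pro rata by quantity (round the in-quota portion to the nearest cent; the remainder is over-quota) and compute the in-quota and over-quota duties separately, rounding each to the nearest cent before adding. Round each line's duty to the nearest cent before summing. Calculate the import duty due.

$115,929.25

Line 1 (49.91, Lorador, 3,071 liters, $719,105.36):
Base rate for 49.91 is 7% + $0.35/liter.
Origin Lorador qualifies under the Hesova–Lorador agreement and 49.91 is covered: preferential rate 4% applies instead.
The additional-duty order on 49.91 targets Casador, not Lorador; it does not apply.
Duty = $719,105.36 × 4% = $28,764.21.
Line 2 (64.37, Lorador, 6,378 liters, $718,545.48):
Code 64.37 is under a tariff-rate quota (threshold 2,440 liters). In-quota: 2,440 liters at 7.5%; over-quota: 3,938 liters at 15%.
Pro-rata value split: in-quota = $718,545.48 × 2,440/6,378 = $274,890.40; over-quota = $718,545.48 − $274,890.40 = $443,655.08.
In-quota duty = $274,890.40 × 7.5% = $20,616.78. Over-quota duty = $443,655.08 × 15% = $66,548.26.
Line duty = $20,616.78 + $66,548.26 = $87,165.04.
Total = $28,764.21 + $87,165.04 = $115,929.25.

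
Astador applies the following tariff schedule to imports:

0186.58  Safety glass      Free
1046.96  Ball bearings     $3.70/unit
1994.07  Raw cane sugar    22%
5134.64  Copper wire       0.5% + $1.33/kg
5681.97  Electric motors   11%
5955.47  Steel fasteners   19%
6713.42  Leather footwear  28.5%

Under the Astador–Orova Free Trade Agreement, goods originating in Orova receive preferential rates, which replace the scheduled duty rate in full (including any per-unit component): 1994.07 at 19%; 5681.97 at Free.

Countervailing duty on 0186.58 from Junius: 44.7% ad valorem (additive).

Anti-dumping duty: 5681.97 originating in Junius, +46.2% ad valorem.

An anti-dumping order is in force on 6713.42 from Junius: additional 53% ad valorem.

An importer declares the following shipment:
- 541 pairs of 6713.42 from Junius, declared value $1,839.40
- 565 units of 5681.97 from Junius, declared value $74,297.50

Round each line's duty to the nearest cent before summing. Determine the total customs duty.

$43,997.28

Line 1 (6713.42, Junius, 541 pairs, $1,839.40):
Base rate for 6713.42 is 28.5%.
Additional duty on 6713.42 from Junius: +53%. Applied ad valorem rate: 28.5% + 53% = 81.5%.
Duty = $1,839.40 × 81.5% = $1,499.11.
Line 2 (5681.97, Junius, 565 units, $74,297.50):
Base rate for 5681.97 is 11%.
5681.97 has an FTA preferential rate, but origin Junius is not Orova; base rate stands.
Additional duty on 5681.97 from Junius: +46.2%. Applied ad valorem rate: 11% + 46.2% = 57.2%.
Duty = $74,297.50 × 57.2% = $42,498.17.
Total = $1,499.11 + $42,498.17 = $43,997.28.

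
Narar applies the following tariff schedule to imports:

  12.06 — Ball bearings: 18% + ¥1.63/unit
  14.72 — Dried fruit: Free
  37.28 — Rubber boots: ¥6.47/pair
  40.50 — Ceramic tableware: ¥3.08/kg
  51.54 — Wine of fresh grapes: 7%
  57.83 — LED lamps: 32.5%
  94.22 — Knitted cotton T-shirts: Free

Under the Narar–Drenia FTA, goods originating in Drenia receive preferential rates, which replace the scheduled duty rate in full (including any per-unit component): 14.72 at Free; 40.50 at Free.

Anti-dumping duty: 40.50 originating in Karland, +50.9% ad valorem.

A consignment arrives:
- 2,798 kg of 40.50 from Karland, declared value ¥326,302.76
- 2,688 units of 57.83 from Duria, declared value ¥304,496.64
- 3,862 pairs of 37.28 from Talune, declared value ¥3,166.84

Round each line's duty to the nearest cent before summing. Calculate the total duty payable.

Line 1 (40.50, Karland, 2,798 kg, ¥326,302.76):
Base rate for 40.50 is ¥3.08/kg.
40.50 has an FTA preferential rate, but origin Karland is not Drenia; base rate stands.
Additional duty on 40.50 from Karland: +50.9% ad valorem. Applied ad valorem rate = 50.9%.
Duty = ¥326,302.76 × 50.9% + 2,798 × ¥3.08 = ¥174,705.94.
Line 2 (57.83, Duria, 2,688 units, ¥304,496.64):
Base rate for 57.83 is 32.5%.
Duty = ¥304,496.64 × 32.5% = ¥98,961.41.
Line 3 (37.28, Talune, 3,862 pairs, ¥3,166.84):
Base rate for 37.28 is ¥6.47/pair.
Duty = 3,862 × ¥6.47 = ¥24,987.14.
Total = ¥174,705.94 + ¥98,961.41 + ¥24,987.14 = ¥298,654.49.

¥298,654.49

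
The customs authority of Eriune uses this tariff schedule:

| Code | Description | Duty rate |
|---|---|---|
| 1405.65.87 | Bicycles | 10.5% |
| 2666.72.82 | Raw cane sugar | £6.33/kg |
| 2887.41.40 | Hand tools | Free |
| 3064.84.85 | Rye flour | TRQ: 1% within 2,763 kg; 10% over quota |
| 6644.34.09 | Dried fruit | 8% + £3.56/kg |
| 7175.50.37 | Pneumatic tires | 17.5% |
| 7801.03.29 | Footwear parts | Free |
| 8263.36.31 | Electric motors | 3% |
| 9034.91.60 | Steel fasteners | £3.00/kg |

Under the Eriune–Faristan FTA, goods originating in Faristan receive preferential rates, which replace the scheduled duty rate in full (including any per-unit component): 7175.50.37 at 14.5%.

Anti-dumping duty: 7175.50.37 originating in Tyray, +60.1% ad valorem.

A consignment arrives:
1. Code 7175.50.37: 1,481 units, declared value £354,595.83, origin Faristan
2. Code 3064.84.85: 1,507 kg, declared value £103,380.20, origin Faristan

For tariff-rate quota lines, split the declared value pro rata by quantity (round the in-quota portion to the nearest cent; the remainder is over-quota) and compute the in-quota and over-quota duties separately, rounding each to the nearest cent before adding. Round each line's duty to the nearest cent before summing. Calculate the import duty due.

£52,450.20

Line 1 (7175.50.37, Faristan, 1,481 units, £354,595.83):
Base rate for 7175.50.37 is 17.5%.
Origin Faristan qualifies under the Eriune–Faristan agreement and 7175.50.37 is covered: preferential rate 14.5% applies instead.
The additional-duty order on 7175.50.37 targets Tyray, not Faristan; it does not apply.
Duty = £354,595.83 × 14.5% = £51,416.40.
Line 2 (3064.84.85, Faristan, 1,507 kg, £103,380.20):
Code 3064.84.85 is under a tariff-rate quota (threshold 2,763 kg). Quantity 1,507 kg is within the quota, so the in-quota rate 1% applies to the full value.
Duty = £103,380.20 × 1% = £1,033.80.
Total = £51,416.40 + £1,033.80 = £52,450.20.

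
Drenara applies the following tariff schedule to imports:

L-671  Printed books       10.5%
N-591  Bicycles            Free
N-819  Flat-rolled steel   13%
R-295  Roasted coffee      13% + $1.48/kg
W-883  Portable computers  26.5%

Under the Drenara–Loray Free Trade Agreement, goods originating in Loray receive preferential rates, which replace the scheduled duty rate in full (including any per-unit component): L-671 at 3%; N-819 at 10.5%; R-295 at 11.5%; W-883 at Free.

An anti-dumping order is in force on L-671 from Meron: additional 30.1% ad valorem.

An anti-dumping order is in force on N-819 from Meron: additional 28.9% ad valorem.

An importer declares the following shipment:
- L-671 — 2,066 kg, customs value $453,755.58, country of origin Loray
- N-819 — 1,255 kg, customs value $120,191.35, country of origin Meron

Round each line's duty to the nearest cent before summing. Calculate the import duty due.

Line 1 (L-671, Loray, 2,066 kg, $453,755.58):
Base rate for L-671 is 10.5%.
Origin Loray qualifies under the Drenara–Loray agreement and L-671 is covered: preferential rate 3% applies instead.
The additional-duty order on L-671 targets Meron, not Loray; it does not apply.
Duty = $453,755.58 × 3% = $13,612.67.
Line 2 (N-819, Meron, 1,255 kg, $120,191.35):
Base rate for N-819 is 13%.
N-819 has an FTA preferential rate, but origin Meron is not Loray; base rate stands.
Additional duty on N-819 from Meron: +28.9%. Applied ad valorem rate: 13% + 28.9% = 41.9%.
Duty = $120,191.35 × 41.9% = $50,360.18.
Total = $13,612.67 + $50,360.18 = $63,972.85.

$63,972.85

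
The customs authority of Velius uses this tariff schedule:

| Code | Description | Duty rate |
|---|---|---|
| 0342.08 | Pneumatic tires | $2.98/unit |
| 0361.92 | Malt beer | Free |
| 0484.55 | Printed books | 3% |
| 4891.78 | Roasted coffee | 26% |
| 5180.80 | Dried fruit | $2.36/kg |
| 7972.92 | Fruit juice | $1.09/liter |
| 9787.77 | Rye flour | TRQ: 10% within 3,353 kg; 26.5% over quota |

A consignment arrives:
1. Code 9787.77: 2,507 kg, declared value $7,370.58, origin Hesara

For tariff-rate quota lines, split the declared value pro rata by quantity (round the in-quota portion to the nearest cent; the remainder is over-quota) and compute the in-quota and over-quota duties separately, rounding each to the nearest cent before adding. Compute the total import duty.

$737.06

Line 1 (9787.77, Hesara, 2,507 kg, $7,370.58):
Code 9787.77 is under a tariff-rate quota (threshold 3,353 kg). Quantity 2,507 kg is within the quota, so the in-quota rate 10% applies to the full value.
Duty = $7,370.58 × 10% = $737.06.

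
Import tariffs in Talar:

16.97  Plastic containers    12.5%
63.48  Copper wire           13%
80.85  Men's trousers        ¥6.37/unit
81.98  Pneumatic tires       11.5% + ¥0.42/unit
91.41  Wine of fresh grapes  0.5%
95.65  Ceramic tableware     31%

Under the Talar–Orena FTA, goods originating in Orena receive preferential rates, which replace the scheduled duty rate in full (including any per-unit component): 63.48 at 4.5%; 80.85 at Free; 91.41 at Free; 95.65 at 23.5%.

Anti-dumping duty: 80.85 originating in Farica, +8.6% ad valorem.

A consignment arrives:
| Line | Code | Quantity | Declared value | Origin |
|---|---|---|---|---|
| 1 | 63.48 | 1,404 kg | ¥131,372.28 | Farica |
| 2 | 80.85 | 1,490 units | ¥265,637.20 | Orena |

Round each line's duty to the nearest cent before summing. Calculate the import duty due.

Line 1 (63.48, Farica, 1,404 kg, ¥131,372.28):
Base rate for 63.48 is 13%.
63.48 has an FTA preferential rate, but origin Farica is not Orena; base rate stands.
Duty = ¥131,372.28 × 13% = ¥17,078.40.
Line 2 (80.85, Orena, 1,490 units, ¥265,637.20):
Base rate for 80.85 is ¥6.37/unit.
Origin Orena qualifies under the Talar–Orena agreement and 80.85 is covered: preferential rate Free applies instead.
The additional-duty order on 80.85 targets Farica, not Orena; it does not apply.
Duty = ¥265,637.20 × 0% = ¥0.00.
Total = ¥17,078.40 + ¥0.00 = ¥17,078.40.

¥17,078.40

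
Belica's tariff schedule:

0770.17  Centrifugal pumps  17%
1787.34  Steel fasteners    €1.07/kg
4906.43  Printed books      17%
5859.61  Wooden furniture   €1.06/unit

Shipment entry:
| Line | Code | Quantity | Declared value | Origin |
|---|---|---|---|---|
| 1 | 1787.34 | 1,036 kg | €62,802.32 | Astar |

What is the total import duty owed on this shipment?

€1,108.52

Line 1 (1787.34, Astar, 1,036 kg, €62,802.32):
Base rate for 1787.34 is €1.07/kg.
Duty = 1,036 × €1.07 = €1,108.52.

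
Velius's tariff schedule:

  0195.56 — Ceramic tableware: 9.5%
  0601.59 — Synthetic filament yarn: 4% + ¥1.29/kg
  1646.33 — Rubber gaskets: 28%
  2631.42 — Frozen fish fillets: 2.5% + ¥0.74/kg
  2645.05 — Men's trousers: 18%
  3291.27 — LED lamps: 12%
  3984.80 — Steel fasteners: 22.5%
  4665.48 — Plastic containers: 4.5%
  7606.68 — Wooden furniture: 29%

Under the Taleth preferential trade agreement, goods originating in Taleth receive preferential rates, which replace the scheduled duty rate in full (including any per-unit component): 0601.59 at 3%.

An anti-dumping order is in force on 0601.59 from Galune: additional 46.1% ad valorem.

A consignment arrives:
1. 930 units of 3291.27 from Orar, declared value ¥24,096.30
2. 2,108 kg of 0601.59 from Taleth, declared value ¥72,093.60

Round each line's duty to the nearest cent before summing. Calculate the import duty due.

Line 1 (3291.27, Orar, 930 units, ¥24,096.30):
Base rate for 3291.27 is 12%.
Duty = ¥24,096.30 × 12% = ¥2,891.56.
Line 2 (0601.59, Taleth, 2,108 kg, ¥72,093.60):
Base rate for 0601.59 is 4% + ¥1.29/kg.
Origin Taleth qualifies under the Velius–Taleth agreement and 0601.59 is covered: preferential rate 3% applies instead.
The additional-duty order on 0601.59 targets Galune, not Taleth; it does not apply.
Duty = ¥72,093.60 × 3% = ¥2,162.81.
Total = ¥2,891.56 + ¥2,162.81 = ¥5,054.37.

¥5,054.37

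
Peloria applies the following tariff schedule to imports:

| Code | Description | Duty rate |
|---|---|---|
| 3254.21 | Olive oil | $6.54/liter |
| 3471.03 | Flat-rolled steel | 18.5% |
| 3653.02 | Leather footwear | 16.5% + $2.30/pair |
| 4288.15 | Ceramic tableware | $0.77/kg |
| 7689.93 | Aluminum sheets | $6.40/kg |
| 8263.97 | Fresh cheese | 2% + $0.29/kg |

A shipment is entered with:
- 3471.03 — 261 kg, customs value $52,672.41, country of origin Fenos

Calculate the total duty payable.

$9,744.40

Line 1 (3471.03, Fenos, 261 kg, $52,672.41):
Base rate for 3471.03 is 18.5%.
Duty = $52,672.41 × 18.5% = $9,744.40.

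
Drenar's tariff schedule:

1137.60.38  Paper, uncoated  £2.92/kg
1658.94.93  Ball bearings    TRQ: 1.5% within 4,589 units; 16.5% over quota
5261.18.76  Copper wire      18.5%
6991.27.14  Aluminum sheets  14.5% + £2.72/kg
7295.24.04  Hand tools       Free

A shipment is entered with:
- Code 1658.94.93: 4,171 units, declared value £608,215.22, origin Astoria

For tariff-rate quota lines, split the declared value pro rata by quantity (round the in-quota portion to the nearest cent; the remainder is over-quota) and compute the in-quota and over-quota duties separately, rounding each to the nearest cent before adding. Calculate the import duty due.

£9,123.23

Line 1 (1658.94.93, Astoria, 4,171 units, £608,215.22):
Code 1658.94.93 is under a tariff-rate quota (threshold 4,589 units). Quantity 4,171 units is within the quota, so the in-quota rate 1.5% applies to the full value.
Duty = £608,215.22 × 1.5% = £9,123.23.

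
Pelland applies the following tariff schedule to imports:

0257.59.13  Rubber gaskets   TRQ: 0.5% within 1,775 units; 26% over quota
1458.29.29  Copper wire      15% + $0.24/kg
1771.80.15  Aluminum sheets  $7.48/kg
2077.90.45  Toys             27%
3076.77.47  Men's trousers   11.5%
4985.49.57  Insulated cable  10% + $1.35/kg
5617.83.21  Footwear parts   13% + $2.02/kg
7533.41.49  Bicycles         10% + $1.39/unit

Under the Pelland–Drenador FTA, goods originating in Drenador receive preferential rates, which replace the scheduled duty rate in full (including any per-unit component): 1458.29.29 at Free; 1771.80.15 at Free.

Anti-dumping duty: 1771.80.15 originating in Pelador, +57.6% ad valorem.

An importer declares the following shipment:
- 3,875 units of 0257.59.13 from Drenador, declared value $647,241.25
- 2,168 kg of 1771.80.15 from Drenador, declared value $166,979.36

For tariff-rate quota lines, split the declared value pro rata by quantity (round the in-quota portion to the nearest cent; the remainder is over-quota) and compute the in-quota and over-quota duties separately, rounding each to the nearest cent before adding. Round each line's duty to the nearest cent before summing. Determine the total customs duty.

Line 1 (0257.59.13, Drenador, 3,875 units, $647,241.25):
Code 0257.59.13 is under a tariff-rate quota (threshold 1,775 units). In-quota: 1,775 units at 0.5%; over-quota: 2,100 units at 26%.
Pro-rata value split: in-quota = $647,241.25 × 1,775/3,875 = $296,478.25; over-quota = $647,241.25 − $296,478.25 = $350,763.00.
In-quota duty = $296,478.25 × 0.5% = $1,482.39. Over-quota duty = $350,763.00 × 26% = $91,198.38.
Line duty = $1,482.39 + $91,198.38 = $92,680.77.
Line 2 (1771.80.15, Drenador, 2,168 kg, $166,979.36):
Base rate for 1771.80.15 is $7.48/kg.
Origin Drenador qualifies under the Pelland–Drenador agreement and 1771.80.15 is covered: preferential rate Free applies instead.
The additional-duty order on 1771.80.15 targets Pelador, not Drenador; it does not apply.
Duty = $166,979.36 × 0% = $0.00.
Total = $92,680.77 + $0.00 = $92,680.77.

$92,680.77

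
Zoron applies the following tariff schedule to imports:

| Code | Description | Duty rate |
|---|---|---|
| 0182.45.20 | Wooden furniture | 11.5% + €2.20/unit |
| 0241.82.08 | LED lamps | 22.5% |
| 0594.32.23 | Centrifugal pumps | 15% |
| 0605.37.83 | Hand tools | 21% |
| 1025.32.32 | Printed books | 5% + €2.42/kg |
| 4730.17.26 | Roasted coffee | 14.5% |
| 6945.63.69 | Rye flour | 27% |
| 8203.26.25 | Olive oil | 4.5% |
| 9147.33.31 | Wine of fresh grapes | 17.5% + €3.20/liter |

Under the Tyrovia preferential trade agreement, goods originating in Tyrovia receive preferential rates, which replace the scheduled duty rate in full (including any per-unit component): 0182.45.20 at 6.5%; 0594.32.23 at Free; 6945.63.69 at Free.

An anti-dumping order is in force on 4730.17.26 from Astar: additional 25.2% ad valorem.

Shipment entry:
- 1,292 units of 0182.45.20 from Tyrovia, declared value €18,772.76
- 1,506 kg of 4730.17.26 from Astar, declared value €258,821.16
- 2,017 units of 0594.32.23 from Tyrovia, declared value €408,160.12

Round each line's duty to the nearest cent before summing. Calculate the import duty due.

Line 1 (0182.45.20, Tyrovia, 1,292 units, €18,772.76):
Base rate for 0182.45.20 is 11.5% + €2.20/unit.
Origin Tyrovia qualifies under the Zoron–Tyrovia agreement and 0182.45.20 is covered: preferential rate 6.5% applies instead.
Duty = €18,772.76 × 6.5% = €1,220.23.
Line 2 (4730.17.26, Astar, 1,506 kg, €258,821.16):
Base rate for 4730.17.26 is 14.5%.
Additional duty on 4730.17.26 from Astar: +25.2%. Applied ad valorem rate: 14.5% + 25.2% = 39.7%.
Duty = €258,821.16 × 39.7% = €102,752.00.
Line 3 (0594.32.23, Tyrovia, 2,017 units, €408,160.12):
Base rate for 0594.32.23 is 15%.
Origin Tyrovia qualifies under the Zoron–Tyrovia agreement and 0594.32.23 is covered: preferential rate Free applies instead.
Duty = €408,160.12 × 0% = €0.00.
Total = €1,220.23 + €102,752.00 + €0.00 = €103,972.23.

€103,972.23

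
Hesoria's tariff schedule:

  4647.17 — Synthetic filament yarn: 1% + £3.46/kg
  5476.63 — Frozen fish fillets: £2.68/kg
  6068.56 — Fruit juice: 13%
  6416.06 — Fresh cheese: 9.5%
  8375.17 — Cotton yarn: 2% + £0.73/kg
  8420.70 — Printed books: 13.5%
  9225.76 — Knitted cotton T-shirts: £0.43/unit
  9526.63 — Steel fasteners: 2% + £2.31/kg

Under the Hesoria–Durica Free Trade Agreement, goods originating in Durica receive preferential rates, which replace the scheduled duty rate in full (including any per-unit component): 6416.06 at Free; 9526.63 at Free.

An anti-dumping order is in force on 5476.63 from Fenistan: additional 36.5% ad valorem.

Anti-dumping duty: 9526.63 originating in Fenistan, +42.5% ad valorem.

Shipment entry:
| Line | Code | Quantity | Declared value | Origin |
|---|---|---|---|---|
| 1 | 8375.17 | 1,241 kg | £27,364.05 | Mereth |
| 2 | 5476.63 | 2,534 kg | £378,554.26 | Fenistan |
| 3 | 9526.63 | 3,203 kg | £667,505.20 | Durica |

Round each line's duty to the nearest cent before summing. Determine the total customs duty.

£146,416.63

Line 1 (8375.17, Mereth, 1,241 kg, £27,364.05):
Base rate for 8375.17 is 2% + £0.73/kg.
Duty = £27,364.05 × 2% + 1,241 × £0.73 = £1,453.21.
Line 2 (5476.63, Fenistan, 2,534 kg, £378,554.26):
Base rate for 5476.63 is £2.68/kg.
Additional duty on 5476.63 from Fenistan: +36.5% ad valorem. Applied ad valorem rate = 36.5%.
Duty = £378,554.26 × 36.5% + 2,534 × £2.68 = £144,963.42.
Line 3 (9526.63, Durica, 3,203 kg, £667,505.20):
Base rate for 9526.63 is 2% + £2.31/kg.
Origin Durica qualifies under the Hesoria–Durica agreement and 9526.63 is covered: preferential rate Free applies instead.
The additional-duty order on 9526.63 targets Fenistan, not Durica; it does not apply.
Duty = £667,505.20 × 0% = £0.00.
Total = £1,453.21 + £144,963.42 + £0.00 = £146,416.63.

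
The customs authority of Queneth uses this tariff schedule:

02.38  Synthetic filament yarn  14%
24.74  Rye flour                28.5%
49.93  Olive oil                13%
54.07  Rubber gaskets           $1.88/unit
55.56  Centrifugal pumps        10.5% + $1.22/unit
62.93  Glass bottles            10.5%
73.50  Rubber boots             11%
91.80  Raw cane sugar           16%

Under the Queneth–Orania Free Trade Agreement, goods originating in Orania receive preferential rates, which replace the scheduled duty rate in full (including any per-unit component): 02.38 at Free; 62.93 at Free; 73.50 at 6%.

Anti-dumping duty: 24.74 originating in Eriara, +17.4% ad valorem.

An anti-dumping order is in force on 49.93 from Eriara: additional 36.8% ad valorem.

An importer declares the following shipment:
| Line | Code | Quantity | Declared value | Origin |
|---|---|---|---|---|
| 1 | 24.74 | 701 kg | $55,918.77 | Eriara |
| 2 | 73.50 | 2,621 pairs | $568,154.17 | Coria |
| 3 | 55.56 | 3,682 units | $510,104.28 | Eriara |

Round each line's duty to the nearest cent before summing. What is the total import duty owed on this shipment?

$146,216.67

Line 1 (24.74, Eriara, 701 kg, $55,918.77):
Base rate for 24.74 is 28.5%.
Additional duty on 24.74 from Eriara: +17.4%. Applied ad valorem rate: 28.5% + 17.4% = 45.9%.
Duty = $55,918.77 × 45.9% = $25,666.72.
Line 2 (73.50, Coria, 2,621 pairs, $568,154.17):
Base rate for 73.50 is 11%.
73.50 has an FTA preferential rate, but origin Coria is not Orania; base rate stands.
Duty = $568,154.17 × 11% = $62,496.96.
Line 3 (55.56, Eriara, 3,682 units, $510,104.28):
Base rate for 55.56 is 10.5% + $1.22/unit.
Duty = $510,104.28 × 10.5% + 3,682 × $1.22 = $58,052.99.
Total = $25,666.72 + $62,496.96 + $58,052.99 = $146,216.67.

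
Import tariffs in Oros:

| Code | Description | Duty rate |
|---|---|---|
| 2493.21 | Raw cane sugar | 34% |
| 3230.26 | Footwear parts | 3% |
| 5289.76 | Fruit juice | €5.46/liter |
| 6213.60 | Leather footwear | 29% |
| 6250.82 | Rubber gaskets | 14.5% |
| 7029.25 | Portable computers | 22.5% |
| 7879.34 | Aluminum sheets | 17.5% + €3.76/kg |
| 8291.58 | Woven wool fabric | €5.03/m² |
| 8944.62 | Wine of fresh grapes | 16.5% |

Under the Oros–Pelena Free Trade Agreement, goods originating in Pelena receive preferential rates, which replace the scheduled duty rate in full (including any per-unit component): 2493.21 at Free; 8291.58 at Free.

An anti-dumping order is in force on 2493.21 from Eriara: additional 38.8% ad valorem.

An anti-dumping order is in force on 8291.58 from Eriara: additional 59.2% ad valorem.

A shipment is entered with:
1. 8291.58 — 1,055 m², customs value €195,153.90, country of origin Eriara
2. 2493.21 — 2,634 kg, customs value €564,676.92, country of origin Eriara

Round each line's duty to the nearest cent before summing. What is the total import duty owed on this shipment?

€531,922.56

Line 1 (8291.58, Eriara, 1,055 m², €195,153.90):
Base rate for 8291.58 is €5.03/m².
8291.58 has an FTA preferential rate, but origin Eriara is not Pelena; base rate stands.
Additional duty on 8291.58 from Eriara: +59.2% ad valorem. Applied ad valorem rate = 59.2%.
Duty = €195,153.90 × 59.2% + 1,055 × €5.03 = €120,837.76.
Line 2 (2493.21, Eriara, 2,634 kg, €564,676.92):
Base rate for 2493.21 is 34%.
2493.21 has an FTA preferential rate, but origin Eriara is not Pelena; base rate stands.
Additional duty on 2493.21 from Eriara: +38.8%. Applied ad valorem rate: 34% + 38.8% = 72.8%.
Duty = €564,676.92 × 72.8% = €411,084.80.
Total = €120,837.76 + €411,084.80 = €531,922.56.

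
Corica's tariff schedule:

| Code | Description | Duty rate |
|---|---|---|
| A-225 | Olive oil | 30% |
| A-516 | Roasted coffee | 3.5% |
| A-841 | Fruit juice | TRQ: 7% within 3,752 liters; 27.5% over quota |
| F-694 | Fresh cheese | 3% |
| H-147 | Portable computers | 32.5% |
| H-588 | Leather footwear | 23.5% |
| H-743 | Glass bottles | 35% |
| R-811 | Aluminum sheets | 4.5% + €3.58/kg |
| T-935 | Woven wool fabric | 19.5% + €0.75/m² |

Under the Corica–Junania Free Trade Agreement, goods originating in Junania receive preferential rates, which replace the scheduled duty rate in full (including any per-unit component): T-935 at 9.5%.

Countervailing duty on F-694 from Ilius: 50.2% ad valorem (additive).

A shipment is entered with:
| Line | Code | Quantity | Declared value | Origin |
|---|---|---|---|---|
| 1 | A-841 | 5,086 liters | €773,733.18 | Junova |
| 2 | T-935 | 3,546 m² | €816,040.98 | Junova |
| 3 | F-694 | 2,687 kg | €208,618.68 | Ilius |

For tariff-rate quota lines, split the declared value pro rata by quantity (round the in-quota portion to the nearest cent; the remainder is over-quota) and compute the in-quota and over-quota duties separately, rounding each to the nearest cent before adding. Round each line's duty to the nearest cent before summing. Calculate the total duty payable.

€368,536.94

Line 1 (A-841, Junova, 5,086 liters, €773,733.18):
Code A-841 is under a tariff-rate quota (threshold 3,752 liters). In-quota: 3,752 liters at 7%; over-quota: 1,334 liters at 27.5%.
Pro-rata value split: in-quota = €773,733.18 × 3,752/5,086 = €570,791.76; over-quota = €773,733.18 − €570,791.76 = €202,941.42.
In-quota duty = €570,791.76 × 7% = €39,955.42. Over-quota duty = €202,941.42 × 27.5% = €55,808.89.
Line duty = €39,955.42 + €55,808.89 = €95,764.31.
Line 2 (T-935, Junova, 3,546 m², €816,040.98):
Base rate for T-935 is 19.5% + €0.75/m².
T-935 has an FTA preferential rate, but origin Junova is not Junania; base rate stands.
Duty = €816,040.98 × 19.5% + 3,546 × €0.75 = €161,787.49.
Line 3 (F-694, Ilius, 2,687 kg, €208,618.68):
Base rate for F-694 is 3%.
Additional duty on F-694 from Ilius: +50.2%. Applied ad valorem rate: 3% + 50.2% = 53.2%.
Duty = €208,618.68 × 53.2% = €110,985.14.
Total = €95,764.31 + €161,787.49 + €110,985.14 = €368,536.94.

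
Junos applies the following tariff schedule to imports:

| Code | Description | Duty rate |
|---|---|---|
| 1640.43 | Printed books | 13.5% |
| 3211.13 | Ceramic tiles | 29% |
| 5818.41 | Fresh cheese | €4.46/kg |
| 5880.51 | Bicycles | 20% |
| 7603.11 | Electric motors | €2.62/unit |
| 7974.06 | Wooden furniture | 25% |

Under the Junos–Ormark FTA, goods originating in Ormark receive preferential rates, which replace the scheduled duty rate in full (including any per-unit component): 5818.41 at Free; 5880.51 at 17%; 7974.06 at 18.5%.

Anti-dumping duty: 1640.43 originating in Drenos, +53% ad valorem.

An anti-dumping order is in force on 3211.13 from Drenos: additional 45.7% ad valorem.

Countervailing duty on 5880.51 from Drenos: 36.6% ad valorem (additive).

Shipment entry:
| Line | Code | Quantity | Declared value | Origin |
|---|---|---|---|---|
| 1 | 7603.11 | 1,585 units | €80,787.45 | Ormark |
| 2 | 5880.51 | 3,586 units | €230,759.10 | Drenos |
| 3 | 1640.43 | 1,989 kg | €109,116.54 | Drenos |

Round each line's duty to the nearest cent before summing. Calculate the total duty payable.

€207,324.85

Line 1 (7603.11, Ormark, 1,585 units, €80,787.45):
Base rate for 7603.11 is €2.62/unit.
Origin Ormark is the FTA partner but 7603.11 is not on the preference list; base rate stands.
Duty = 1,585 × €2.62 = €4,152.70.
Line 2 (5880.51, Drenos, 3,586 units, €230,759.10):
Base rate for 5880.51 is 20%.
5880.51 has an FTA preferential rate, but origin Drenos is not Ormark; base rate stands.
Additional duty on 5880.51 from Drenos: +36.6%. Applied ad valorem rate: 20% + 36.6% = 56.6%.
Duty = €230,759.10 × 56.6% = €130,609.65.
Line 3 (1640.43, Drenos, 1,989 kg, €109,116.54):
Base rate for 1640.43 is 13.5%.
Additional duty on 1640.43 from Drenos: +53%. Applied ad valorem rate: 13.5% + 53% = 66.5%.
Duty = €109,116.54 × 66.5% = €72,562.50.
Total = €4,152.70 + €130,609.65 + €72,562.50 = €207,324.85.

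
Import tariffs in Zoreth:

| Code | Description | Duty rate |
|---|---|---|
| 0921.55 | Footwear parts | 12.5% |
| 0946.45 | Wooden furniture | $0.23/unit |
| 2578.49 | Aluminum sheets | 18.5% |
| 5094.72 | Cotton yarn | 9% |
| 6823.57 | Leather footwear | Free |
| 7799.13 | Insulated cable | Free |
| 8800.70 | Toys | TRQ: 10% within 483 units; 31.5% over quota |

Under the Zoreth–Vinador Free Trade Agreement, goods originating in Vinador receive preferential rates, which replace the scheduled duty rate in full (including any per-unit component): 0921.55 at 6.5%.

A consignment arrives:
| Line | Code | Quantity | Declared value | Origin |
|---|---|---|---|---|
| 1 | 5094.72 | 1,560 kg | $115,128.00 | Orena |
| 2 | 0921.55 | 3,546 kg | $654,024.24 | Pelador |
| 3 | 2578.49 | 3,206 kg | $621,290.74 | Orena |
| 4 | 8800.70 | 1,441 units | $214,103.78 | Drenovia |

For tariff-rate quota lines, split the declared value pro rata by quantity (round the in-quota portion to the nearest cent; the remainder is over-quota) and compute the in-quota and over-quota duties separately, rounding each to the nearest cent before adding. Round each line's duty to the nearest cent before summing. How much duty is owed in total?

Line 1 (5094.72, Orena, 1,560 kg, $115,128.00):
Base rate for 5094.72 is 9%.
Duty = $115,128.00 × 9% = $10,361.52.
Line 2 (0921.55, Pelador, 3,546 kg, $654,024.24):
Base rate for 0921.55 is 12.5%.
0921.55 has an FTA preferential rate, but origin Pelador is not Vinador; base rate stands.
Duty = $654,024.24 × 12.5% = $81,753.03.
Line 3 (2578.49, Orena, 3,206 kg, $621,290.74):
Base rate for 2578.49 is 18.5%.
Duty = $621,290.74 × 18.5% = $114,938.79.
Line 4 (8800.70, Drenovia, 1,441 units, $214,103.78):
Code 8800.70 is under a tariff-rate quota (threshold 483 units). In-quota: 483 units at 10%; over-quota: 958 units at 31.5%.
Pro-rata value split: in-quota = $214,103.78 × 483/1,441 = $71,764.14; over-quota = $214,103.78 − $71,764.14 = $142,339.64.
In-quota duty = $71,764.14 × 10% = $7,176.41. Over-quota duty = $142,339.64 × 31.5% = $44,836.99.
Line duty = $7,176.41 + $44,836.99 = $52,013.40.
Total = $10,361.52 + $81,753.03 + $114,938.79 + $52,013.40 = $259,066.74.

$259,066.74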